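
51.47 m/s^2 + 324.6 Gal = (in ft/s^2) 51.47 m/s^2 is already in m/s^2. 1 Gal = 0.01 m/s^2, so 324.6 Gal = 324.6 * 0.01 = 3.246 m/s^2. Sum: 51.47 + 3.246 = 54.716 m/s^2. 1 ft/s^2 = 0.3048 m/s^2, so 54.716 m/s^2 = 54.716 / 0.3048 = 179.51444 ft/s^2 ≈ 179.5 ft/s^2 (4 s.f.). Final answer: 179.5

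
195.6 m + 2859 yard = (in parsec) 9.106e-14. Check: 195.6 m is already in m. 1 yard = 0.9144 m, so 2859 yard = 2859 * 0.9144 = 2614.2696 m. Sum: 195.6 + 2614.2696 = 2809.8696 m. 1 parsec = 3.0856776e+16 m, so 2809.8696 m = 2809.8696 / 3.0856776e+16 = 9.1061672e-14 parsec ≈ 9.106e-14 parsec (4 s.f.).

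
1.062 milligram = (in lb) 1 milligram = 1e-06 kg, so 1.062 milligram = 1.062 * 1e-06 = 1.062e-06 kg. 1 lb = 0.45359237 kg, so 1.062e-06 kg = 1.062e-06 / 0.45359237 = 2.3413092e-06 lb ≈ 2.341e-06 lb (4 s.f.). Final answer: 2.341e-06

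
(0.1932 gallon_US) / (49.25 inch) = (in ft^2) 0.006293. Check: 1 gallon_US = 0.0037854118 m^3, so 0.1932 gallon_US = 0.1932 * 0.0037854118 = 0.00073134156 m^3. 1 inch = 0.0254 m, so 49.25 inch = 49.25 * 0.0254 = 1.25095 m. Combine: 0.00073134156 m^3 / 1.25095 m = 0.00058462893 m^2. 1 ft^2 = 0.09290304 m^2, so 0.00058462893 m^2 = 0.00058462893 / 0.09290304 = 0.0062928934 ft^2 ≈ 0.006293 ft^2 (4 s.f.).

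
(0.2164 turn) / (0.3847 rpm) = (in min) 0.5625. Check: 1 turn = 6.2831853 rad, so 0.2164 turn = 0.2164 * 6.2831853 = 1.3596813 rad. 1 rpm = 0.10471976 rad/s, so 0.3847 rpm = 0.3847 * 0.10471976 = 0.04028569 rad/s. Combine: 1.3596813 rad / 0.04028569 rad/s = 33.750975 s. 1 min = 60 s, so 33.750975 s = 33.750975 / 60 = 0.56251625 min ≈ 0.5625 min (4 s.f.).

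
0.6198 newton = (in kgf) 0.6198 newton = 0.6198 N. 1 kgf = 9.80665 N, so 0.6198 N = 0.6198 / 9.80665 = 0.063202011 kgf ≈ 0.0632 kgf (4 s.f.). Final answer: 0.0632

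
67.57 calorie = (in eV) 1.765e+21. Check: 1 calorie = 4.184 J, so 67.57 calorie = 67.57 * 4.184 = 282.71288 J. 1 eV = 1.6021766e-19 J, so 282.71288 J = 282.71288 / 1.6021766e-19 = 1.764555e+21 eV ≈ 1.765e+21 eV (4 s.f.).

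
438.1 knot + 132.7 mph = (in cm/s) 1 knot = 0.51444444 m/s, so 438.1 knot = 438.1 * 0.51444444 = 225.37811 m/s. 1 mph = 0.44704 m/s, so 132.7 mph = 132.7 * 0.44704 = 59.322208 m/s. Sum: 225.37811 + 59.322208 = 284.70032 m/s. 1 cm/s = 0.01 m/s, so 284.70032 m/s = 284.70032 / 0.01 = 28470.032 cm/s ≈ 2.847e+04 cm/s (4 s.f.). Final answer: 2.847e+04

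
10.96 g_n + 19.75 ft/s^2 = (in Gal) 1 g_n = 9.80665 m/s^2, so 10.96 g_n = 10.96 * 9.80665 = 107.48088 m/s^2. 1 ft/s^2 = 0.3048 m/s^2, so 19.75 ft/s^2 = 19.75 * 0.3048 = 6.0198 m/s^2. Sum: 107.48088 + 6.0198 = 113.50068 m/s^2. 1 Gal = 0.01 m/s^2, so 113.50068 m/s^2 = 113.50068 / 0.01 = 11350.068 Gal ≈ 1.135e+04 Gal (4 s.f.). Final answer: 1.135e+04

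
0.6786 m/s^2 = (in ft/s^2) 1 ft/s^2 = 0.3048 m/s^2, so 0.6786 m/s^2 = 0.6786 / 0.3048 = 2.226378 ft/s^2 ≈ 2.226 ft/s^2 (4 s.f.). Final answer: 2.226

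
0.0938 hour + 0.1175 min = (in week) 1 hour = 3600 s, so 0.0938 hour = 0.0938 * 3600 = 337.68 s. 1 min = 60 s, so 0.1175 min = 0.1175 * 60 = 7.05 s. Sum: 337.68 + 7.05 = 344.73 s. 1 week = 604800 s, so 344.73 s = 344.73 / 604800 = 0.00056999008 week ≈ 0.00057 week (4 s.f.). Final answer: 0.00057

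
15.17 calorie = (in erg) 6.347e+08. Check: 1 calorie = 4.184 J, so 15.17 calorie = 15.17 * 4.184 = 63.47128 J. 1 erg = 1e-07 J, so 63.47128 J = 63.47128 / 1e-07 = 6.347128e+08 erg ≈ 6.347e+08 erg (4 s.f.).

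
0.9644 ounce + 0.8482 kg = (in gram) 1 ounce = 0.028349523 kg, so 0.9644 ounce = 0.9644 * 0.028349523 = 0.02734028 kg. 0.8482 kg is already in kg. Sum: 0.02734028 + 0.8482 = 0.87554028 kg. 1 gram = 0.001 kg, so 0.87554028 kg = 0.87554028 / 0.001 = 875.54028 gram ≈ 875.5 gram (4 s.f.). Final answer: 875.5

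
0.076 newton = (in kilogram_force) 0.00775. Check: 0.076 newton = 0.076 N. 1 kilogram_force = 9.80665 N, so 0.076 N = 0.076 / 9.80665 = 0.0077498432 kilogram_force ≈ 0.00775 kilogram_force (4 s.f.).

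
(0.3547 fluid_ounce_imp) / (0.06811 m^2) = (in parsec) 4.795e-21. Check: 1 fluid_ounce_imp = 2.8413063e-05 m^3, so 0.3547 fluid_ounce_imp = 0.3547 * 2.8413063e-05 = 1.0078113e-05 m^3. 0.06811 m^2 is already in m^2. Combine: 1.0078113e-05 m^3 / 0.06811 m^2 = 0.00014796819 m. 1 parsec = 3.0856776e+16 m, so 0.00014796819 m = 0.00014796819 / 3.0856776e+16 = 4.7953224e-21 parsec ≈ 4.795e-21 parsec (4 s.f.).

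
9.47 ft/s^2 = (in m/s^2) 1 ft/s^2 = 0.3048 m/s^2, so 9.47 ft/s^2 = 9.47 * 0.3048 = 2.886456 m/s^2. Result: 2.886456 m/s^2 ≈ 2.886 m/s^2 (4 s.f.). Final answer: 2.886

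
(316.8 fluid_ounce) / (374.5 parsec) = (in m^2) 8.107e-22. Check: 1 fluid_ounce = 2.957353e-05 m^3, so 316.8 fluid_ounce = 316.8 * 2.957353e-05 = 0.0093688942 m^3. 1 parsec = 3.0856776e+16 m, so 374.5 parsec = 374.5 * 3.0856776e+16 = 1.1555863e+19 m. Combine: 0.0093688942 m^3 / 1.1555863e+19 m = 8.1074815e-22 m^2. Result: 8.1074815e-22 m^2 ≈ 8.107e-22 m^2 (4 s.f.).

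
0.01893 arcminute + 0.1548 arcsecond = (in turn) 1 arcminute = 0.00029088821 rad, so 0.01893 arcminute = 0.01893 * 0.00029088821 = 5.5065138e-06 rad. 1 arcsecond = 4.8481368e-06 rad, so 0.1548 arcsecond = 0.1548 * 4.8481368e-06 = 7.5049158e-07 rad. Sum: 5.5065138e-06 + 7.5049158e-07 = 6.2570054e-06 rad. 1 turn = 6.2831853 rad, so 6.2570054e-06 rad = 6.2570054e-06 / 6.2831853 = 9.9583333e-07 turn ≈ 9.958e-07 turn (4 s.f.). Final answer: 9.958e-07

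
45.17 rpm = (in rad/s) 4.73. Check: 1 rpm = 0.10471976 rad/s, so 45.17 rpm = 45.17 * 0.10471976 = 4.7301913 rad/s. Result: 4.7301913 rad/s ≈ 4.73 rad/s (4 s.f.).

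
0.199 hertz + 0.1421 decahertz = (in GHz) 1.62e-09. Check: 0.199 hertz = 0.199 Hz. 1 decahertz = 10 Hz, so 0.1421 decahertz = 0.1421 * 10 = 1.421 Hz. Sum: 0.199 + 1.421 = 1.62 Hz. 1 GHz = 1e+09 Hz, so 1.62 Hz = 1.62 / 1e+09 = 1.62e-09 GHz.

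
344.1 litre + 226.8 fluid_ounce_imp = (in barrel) 2.205. Check: 1 litre = 0.001 m^3, so 344.1 litre = 344.1 * 0.001 = 0.3441 m^3. 1 fluid_ounce_imp = 2.8413063e-05 m^3, so 226.8 fluid_ounce_imp = 226.8 * 2.8413063e-05 = 0.0064440826 m^3. Sum: 0.3441 + 0.0064440826 = 0.35054408 m^3. 1 barrel = 0.15898729 m^3, so 0.35054408 m^3 = 0.35054408 / 0.15898729 = 2.2048559 barrel ≈ 2.205 barrel (4 s.f.).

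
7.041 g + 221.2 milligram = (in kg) 1 g = 0.001 kg, so 7.041 g = 7.041 * 0.001 = 0.007041 kg. 1 milligram = 1e-06 kg, so 221.2 milligram = 221.2 * 1e-06 = 0.0002212 kg. Sum: 0.007041 + 0.0002212 = 0.0072622 kg. Result: 0.0072622 kg ≈ 0.007262 kg (4 s.f.). Final answer: 0.007262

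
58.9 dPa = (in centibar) 1 dPa = 0.1 Pa, so 58.9 dPa = 58.9 * 0.1 = 5.89 Pa. 1 centibar = 1000 Pa, so 5.89 Pa = 5.89 / 1000 = 0.00589 centibar. Final answer: 0.00589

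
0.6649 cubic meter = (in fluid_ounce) 2.248e+04. Check: 0.6649 cubic meter = 0.6649 m^3. 1 fluid_ounce = 2.957353e-05 m^3, so 0.6649 m^3 = 0.6649 / 2.957353e-05 = 22482.944 fluid_ounce ≈ 2.248e+04 fluid_ounce (4 s.f.).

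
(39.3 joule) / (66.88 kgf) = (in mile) 39.3 joule = 39.3 J. 1 kgf = 9.80665 N, so 66.88 kgf = 66.88 * 9.80665 = 655.86875 N. Combine: 39.3 J / 655.86875 N = 0.059920525 m. 1 mile = 1609.344 m, so 0.059920525 m = 0.059920525 / 1609.344 = 3.7232888e-05 mile ≈ 3.723e-05 mile (4 s.f.). Final answer: 3.723e-05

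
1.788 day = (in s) 1.545e+05. Check: 1 day = 86400 s, so 1.788 day = 1.788 * 86400 = 154483.2 s. Result: 154483.2 s ≈ 1.545e+05 s (4 s.f.).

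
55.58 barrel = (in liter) 8837. Check: 1 barrel = 0.15898729 m^3, so 55.58 barrel = 55.58 * 0.15898729 = 8.8365139 m^3. 1 liter = 0.001 m^3, so 8.8365139 m^3 = 8.8365139 / 0.001 = 8836.5139 liter ≈ 8837 liter (4 s.f.).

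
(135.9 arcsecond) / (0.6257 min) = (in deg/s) 1 arcsecond = 4.8481368e-06 rad, so 135.9 arcsecond = 135.9 * 4.8481368e-06 = 0.00065886179 rad. 1 min = 60 s, so 0.6257 min = 0.6257 * 60 = 37.542 s. Combine: 0.00065886179 rad / 37.542 s = 1.7549992e-05 rad/s. 1 deg/s = 0.017453293 rad/s, so 1.7549992e-05 rad/s = 1.7549992e-05 / 0.017453293 = 0.0010055405 deg/s ≈ 0.001006 deg/s (4 s.f.). Final answer: 0.001006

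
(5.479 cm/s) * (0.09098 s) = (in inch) 1 cm/s = 0.01 m/s, so 5.479 cm/s = 5.479 * 0.01 = 0.05479 m/s. 0.09098 s is already in s. Combine: 0.05479 m/s * 0.09098 s = 0.0049847942 m. 1 inch = 0.0254 m, so 0.0049847942 m = 0.0049847942 / 0.0254 = 0.19625174 inch ≈ 0.1963 inch (4 s.f.). Final answer: 0.1963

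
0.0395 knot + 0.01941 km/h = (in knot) 1 knot = 0.51444444 m/s, so 0.0395 knot = 0.0395 * 0.51444444 = 0.020320556 m/s. 1 km/h = 0.27777778 m/s, so 0.01941 km/h = 0.01941 * 0.27777778 = 0.0053916667 m/s. Sum: 0.020320556 + 0.0053916667 = 0.025712222 m/s. 1 knot = 0.51444444 m/s, so 0.025712222 m/s = 0.025712222 / 0.51444444 = 0.049980562 knot ≈ 0.04998 knot (4 s.f.). Final answer: 0.04998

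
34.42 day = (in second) 1 day = 86400 s, so 34.42 day = 34.42 * 86400 = 2973888 s. 2973888 s = 2973888 second ≈ 2.974e+06 second (4 s.f.). Final answer: 2.974e+06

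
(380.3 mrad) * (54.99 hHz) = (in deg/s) 1 mrad = 0.001 rad, so 380.3 mrad = 380.3 * 0.001 = 0.3803 rad. 1 hHz = 100 Hz, so 54.99 hHz = 54.99 * 100 = 5499 Hz. Combine: 0.3803 rad * 5499 Hz = 2091.2697 rad/s. 1 deg/s = 0.017453293 rad/s, so 2091.2697 rad/s = 2091.2697 / 0.017453293 = 119820.93 deg/s ≈ 1.198e+05 deg/s (4 s.f.). Final answer: 1.198e+05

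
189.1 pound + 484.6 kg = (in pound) 1 pound = 0.45359237 kg, so 189.1 pound = 189.1 * 0.45359237 = 85.774317 kg. 484.6 kg is already in kg. Sum: 85.774317 + 484.6 = 570.37432 kg. 1 pound = 0.45359237 kg, so 570.37432 kg = 570.37432 / 0.45359237 = 1257.4601 pound ≈ 1257 pound (4 s.f.). Final answer: 1257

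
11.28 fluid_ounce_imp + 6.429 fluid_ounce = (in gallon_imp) 1 fluid_ounce_imp = 2.8413063e-05 m^3, so 11.28 fluid_ounce_imp = 11.28 * 2.8413063e-05 = 0.00032049934 m^3. 1 fluid_ounce = 2.957353e-05 m^3, so 6.429 fluid_ounce = 6.429 * 2.957353e-05 = 0.00019012822 m^3. Sum: 0.00032049934 + 0.00019012822 = 0.00051062757 m^3. 1 gallon_imp = 0.00454609 m^3, so 0.00051062757 m^3 = 0.00051062757 / 0.00454609 = 0.11232236 gallon_imp ≈ 0.1123 gallon_imp (4 s.f.). Final answer: 0.1123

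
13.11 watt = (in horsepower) 13.11 watt = 13.11 W. 1 horsepower = 745.69987 W, so 13.11 W = 13.11 / 745.69987 = 0.0175808 horsepower ≈ 0.01758 horsepower (4 s.f.). Final answer: 0.01758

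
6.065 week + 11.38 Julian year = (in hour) 1 week = 604800 s, so 6.065 week = 6.065 * 604800 = 3668112 s. 1 Julian year = 31557600 s, so 11.38 Julian year = 11.38 * 31557600 = 3.5912549e+08 s. Sum: 3668112 + 3.5912549e+08 = 3.627936e+08 s. 1 hour = 3600 s, so 3.627936e+08 s = 3.627936e+08 / 3600 = 100776 hour ≈ 1.008e+05 hour (4 s.f.). Final answer: 1.008e+05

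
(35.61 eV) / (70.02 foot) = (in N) 1 eV = 1.6021766e-19 J, so 35.61 eV = 35.61 * 1.6021766e-19 = 5.705351e-18 J. 1 foot = 0.3048 m, so 70.02 foot = 70.02 * 0.3048 = 21.342096 m. Combine: 5.705351e-18 J / 21.342096 m = 2.6732852e-19 N. Result: 2.6732852e-19 N ≈ 2.673e-19 N (4 s.f.). Final answer: 2.673e-19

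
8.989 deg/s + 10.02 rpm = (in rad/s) 1 deg/s = 0.017453293 rad/s, so 8.989 deg/s = 8.989 * 0.017453293 = 0.15688765 rad/s. 1 rpm = 0.10471976 rad/s, so 10.02 rpm = 10.02 * 0.10471976 = 1.0492919 rad/s. Sum: 0.15688765 + 1.0492919 = 1.2061796 rad/s. Result: 1.2061796 rad/s ≈ 1.206 rad/s (4 s.f.). Final answer: 1.206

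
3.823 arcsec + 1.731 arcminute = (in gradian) 1 arcsec = 4.8481368e-06 rad, so 3.823 arcsec = 3.823 * 4.8481368e-06 = 1.8534427e-05 rad. 1 arcminute = 0.00029088821 rad, so 1.731 arcminute = 1.731 * 0.00029088821 = 0.00050352749 rad. Sum: 1.8534427e-05 + 0.00050352749 = 0.00052206192 rad. 1 gradian = 0.015707963 rad, so 0.00052206192 rad = 0.00052206192 / 0.015707963 = 0.033235494 gradian ≈ 0.03324 gradian (4 s.f.). Final answer: 0.03324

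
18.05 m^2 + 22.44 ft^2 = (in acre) 18.05 m^2 is already in m^2. 1 ft^2 = 0.09290304 m^2, so 22.44 ft^2 = 22.44 * 0.09290304 = 2.0847442 m^2. Sum: 18.05 + 2.0847442 = 20.134744 m^2. 1 acre = 4046.8564 m^2, so 20.134744 m^2 = 20.134744 / 4046.8564 = 0.0049754037 acre ≈ 0.004975 acre (4 s.f.). Final answer: 0.004975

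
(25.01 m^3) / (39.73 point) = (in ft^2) 25.01 m^3 is already in m^3. 1 point = 0.00035277778 m, so 39.73 point = 39.73 * 0.00035277778 = 0.014015861 m. Combine: 25.01 m^3 / 0.014015861 m = 1784.407 m^2. 1 ft^2 = 0.09290304 m^2, so 1784.407 m^2 = 1784.407 / 0.09290304 = 19207.197 ft^2 ≈ 1.921e+04 ft^2 (4 s.f.). Final answer: 1.921e+04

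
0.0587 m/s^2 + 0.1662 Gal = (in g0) 0.0587 m/s^2 is already in m/s^2. 1 Gal = 0.01 m/s^2, so 0.1662 Gal = 0.1662 * 0.01 = 0.001662 m/s^2. Sum: 0.0587 + 0.001662 = 0.060362 m/s^2. 1 g0 = 9.80665 m/s^2, so 0.060362 m/s^2 = 0.060362 / 9.80665 = 0.006155211 g0 ≈ 0.006155 g0 (4 s.f.). Final answer: 0.006155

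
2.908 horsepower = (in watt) 1 horsepower = 745.69987 W, so 2.908 horsepower = 2.908 * 745.69987 = 2168.4952 W. 2168.4952 W = 2168.4952 watt ≈ 2168 watt (4 s.f.). Final answer: 2168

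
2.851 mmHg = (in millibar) 3.801. Check: 1 mmHg = 133.32237 Pa, so 2.851 mmHg = 2.851 * 133.32237 = 380.10207 Pa. 1 millibar = 100 Pa, so 380.10207 Pa = 380.10207 / 100 = 3.8010207 millibar ≈ 3.801 millibar (4 s.f.).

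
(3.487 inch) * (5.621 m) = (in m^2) 1 inch = 0.0254 m, so 3.487 inch = 3.487 * 0.0254 = 0.0885698 m. 5.621 m is already in m. Combine: 0.0885698 m * 5.621 m = 0.49785085 m^2. Result: 0.49785085 m^2 ≈ 0.4979 m^2 (4 s.f.). Final answer: 0.4979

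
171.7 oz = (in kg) 1 oz = 0.028349523 kg, so 171.7 oz = 171.7 * 0.028349523 = 4.8676131 kg. Result: 4.8676131 kg ≈ 4.868 kg (4 s.f.). Final answer: 4.868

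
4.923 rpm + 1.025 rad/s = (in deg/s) 1 rpm = 0.10471976 rad/s, so 4.923 rpm = 4.923 * 0.10471976 = 0.51553535 rad/s. 1.025 rad/s is already in rad/s. Sum: 0.51553535 + 1.025 = 1.5405354 rad/s. 1 deg/s = 0.017453293 rad/s, so 1.5405354 rad/s = 1.5405354 / 0.017453293 = 88.266174 deg/s ≈ 88.27 deg/s (4 s.f.). Final answer: 88.27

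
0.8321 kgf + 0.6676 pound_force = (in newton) 11.13. Check: 1 kgf = 9.80665 N, so 0.8321 kgf = 0.8321 * 9.80665 = 8.1601135 N. 1 pound_force = 4.4482216 N, so 0.6676 pound_force = 0.6676 * 4.4482216 = 2.9696328 N. Sum: 8.1601135 + 2.9696328 = 11.129746 N. 11.129746 N = 11.129746 newton ≈ 11.13 newton (4 s.f.).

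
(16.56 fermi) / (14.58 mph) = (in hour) 1 fermi = 1e-15 m, so 16.56 fermi = 16.56 * 1e-15 = 1.656e-14 m. 1 mph = 0.44704 m/s, so 14.58 mph = 14.58 * 0.44704 = 6.5178432 m/s. Combine: 1.656e-14 m / 6.5178432 m/s = 2.5407178e-15 s. 1 hour = 3600 s, so 2.5407178e-15 s = 2.5407178e-15 / 3600 = 7.0575493e-19 hour ≈ 7.058e-19 hour (4 s.f.). Final answer: 7.058e-19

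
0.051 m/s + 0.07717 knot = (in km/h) 0.3265. Check: 0.051 m/s is already in m/s. 1 knot = 0.51444444 m/s, so 0.07717 knot = 0.07717 * 0.51444444 = 0.039699678 m/s. Sum: 0.051 + 0.039699678 = 0.090699678 m/s. 1 km/h = 0.27777778 m/s, so 0.090699678 m/s = 0.090699678 / 0.27777778 = 0.32651884 km/h ≈ 0.3265 km/h (4 s.f.).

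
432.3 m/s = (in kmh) 1556. Check: 1 kmh = 0.27777778 m/s, so 432.3 m/s = 432.3 / 0.27777778 = 1556.28 kmh ≈ 1556 kmh (4 s.f.).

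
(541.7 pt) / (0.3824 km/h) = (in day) 2.082e-05. Check: 1 pt = 0.00035277778 m, so 541.7 pt = 541.7 * 0.00035277778 = 0.19109972 m. 1 km/h = 0.27777778 m/s, so 0.3824 km/h = 0.3824 * 0.27777778 = 0.10622222 m/s. Combine: 0.19109972 m / 0.10622222 m/s = 1.799056 s. 1 day = 86400 s, so 1.799056 s = 1.799056 / 86400 = 2.0822407e-05 day ≈ 2.082e-05 day (4 s.f.).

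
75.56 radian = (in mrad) 7.556e+04. Check: 75.56 radian = 75.56 rad. 1 mrad = 0.001 rad, so 75.56 rad = 75.56 / 0.001 = 75560 mrad ≈ 7.556e+04 mrad (4 s.f.).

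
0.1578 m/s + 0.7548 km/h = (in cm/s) 0.1578 m/s is already in m/s. 1 km/h = 0.27777778 m/s, so 0.7548 km/h = 0.7548 * 0.27777778 = 0.20966667 m/s. Sum: 0.1578 + 0.20966667 = 0.36746667 m/s. 1 cm/s = 0.01 m/s, so 0.36746667 m/s = 0.36746667 / 0.01 = 36.746667 cm/s ≈ 36.75 cm/s (4 s.f.). Final answer: 36.75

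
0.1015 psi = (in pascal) 699.8. Check: 1 psi = 6894.7573 Pa, so 0.1015 psi = 0.1015 * 6894.7573 = 699.81787 Pa. 699.81787 Pa = 699.81787 pascal ≈ 699.8 pascal (4 s.f.).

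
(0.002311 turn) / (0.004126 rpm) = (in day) 0.000389. Check: 1 turn = 6.2831853 rad, so 0.002311 turn = 0.002311 * 6.2831853 = 0.014520441 rad. 1 rpm = 0.10471976 rad/s, so 0.004126 rpm = 0.004126 * 0.10471976 = 0.00043207371 rad/s. Combine: 0.014520441 rad / 0.00043207371 rad/s = 33.606398 s. 1 day = 86400 s, so 33.606398 s = 33.606398 / 86400 = 0.00038896295 day ≈ 0.000389 day (4 s.f.).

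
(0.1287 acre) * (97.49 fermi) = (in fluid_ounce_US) 1 acre = 4046.8564 m^2, so 0.1287 acre = 0.1287 * 4046.8564 = 520.83042 m^2. 1 fermi = 1e-15 m, so 97.49 fermi = 97.49 * 1e-15 = 9.749e-14 m. Combine: 520.83042 m^2 * 9.749e-14 m = 5.0775758e-11 m^3. 1 fluid_ounce_US = 2.957353e-05 m^3, so 5.0775758e-11 m^3 = 5.0775758e-11 / 2.957353e-05 = 1.7169326e-06 fluid_ounce_US ≈ 1.717e-06 fluid_ounce_US (4 s.f.). Final answer: 1.717e-06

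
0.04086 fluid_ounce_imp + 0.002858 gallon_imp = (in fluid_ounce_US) 0.4786. Check: 1 fluid_ounce_imp = 2.8413063e-05 m^3, so 0.04086 fluid_ounce_imp = 0.04086 * 2.8413063e-05 = 1.1609577e-06 m^3. 1 gallon_imp = 0.00454609 m^3, so 0.002858 gallon_imp = 0.002858 * 0.00454609 = 1.2992725e-05 m^3. Sum: 1.1609577e-06 + 1.2992725e-05 = 1.4153683e-05 m^3. 1 fluid_ounce_US = 2.957353e-05 m^3, so 1.4153683e-05 m^3 = 1.4153683e-05 / 2.957353e-05 = 0.47859296 fluid_ounce_US ≈ 0.4786 fluid_ounce_US (4 s.f.).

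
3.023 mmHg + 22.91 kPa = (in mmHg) 174.9. Check: 1 mmHg = 133.32237 Pa, so 3.023 mmHg = 3.023 * 133.32237 = 403.03352 Pa. 1 kPa = 1000 Pa, so 22.91 kPa = 22.91 * 1000 = 22910 Pa. Sum: 403.03352 + 22910 = 23313.034 Pa. 1 mmHg = 133.32237 Pa, so 23313.034 Pa = 23313.034 / 133.32237 = 174.86213 mmHg ≈ 174.9 mmHg (4 s.f.).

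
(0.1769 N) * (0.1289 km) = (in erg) 0.1769 N is already in N. 1 km = 1000 m, so 0.1289 km = 0.1289 * 1000 = 128.9 m. Combine: 0.1769 N * 128.9 m = 22.80241 J. 1 erg = 1e-07 J, so 22.80241 J = 22.80241 / 1e-07 = 2.280241e+08 erg ≈ 2.28e+08 erg (4 s.f.). Final answer: 2.28e+08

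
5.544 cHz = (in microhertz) 5.544e+04. Check: 1 cHz = 0.01 Hz, so 5.544 cHz = 5.544 * 0.01 = 0.05544 Hz. 1 microhertz = 1e-06 Hz, so 0.05544 Hz = 0.05544 / 1e-06 = 55440 microhertz ≈ 5.544e+04 microhertz (4 s.f.).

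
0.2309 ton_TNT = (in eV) 6.03e+27. Check: 1 ton_TNT = 4.184e+09 J, so 0.2309 ton_TNT = 0.2309 * 4.184e+09 = 9.660856e+08 J. 1 eV = 1.6021766e-19 J, so 9.660856e+08 J = 9.660856e+08 / 1.6021766e-19 = 6.029832e+27 eV ≈ 6.03e+27 eV (4 s.f.).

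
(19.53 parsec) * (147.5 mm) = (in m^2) 1 parsec = 3.0856776e+16 m, so 19.53 parsec = 19.53 * 3.0856776e+16 = 6.0263283e+17 m. 1 mm = 0.001 m, so 147.5 mm = 147.5 * 0.001 = 0.1475 m. Combine: 6.0263283e+17 m * 0.1475 m = 8.8888343e+16 m^2. Result: 8.8888343e+16 m^2 ≈ 8.889e+16 m^2 (4 s.f.). Final answer: 8.889e+16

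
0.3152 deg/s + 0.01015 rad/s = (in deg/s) 1 deg/s = 0.017453293 rad/s, so 0.3152 deg/s = 0.3152 * 0.017453293 = 0.0055012778 rad/s. 0.01015 rad/s is already in rad/s. Sum: 0.0055012778 + 0.01015 = 0.015651278 rad/s. 1 deg/s = 0.017453293 rad/s, so 0.015651278 rad/s = 0.015651278 / 0.017453293 = 0.89675216 deg/s ≈ 0.8968 deg/s (4 s.f.). Final answer: 0.8968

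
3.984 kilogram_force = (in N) 1 kilogram_force = 9.80665 N, so 3.984 kilogram_force = 3.984 * 9.80665 = 39.069694 N. Result: 39.069694 N ≈ 39.07 N (4 s.f.). Final answer: 39.07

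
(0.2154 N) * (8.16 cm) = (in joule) 0.01758. Check: 0.2154 N is already in N. 1 cm = 0.01 m, so 8.16 cm = 8.16 * 0.01 = 0.0816 m. Combine: 0.2154 N * 0.0816 m = 0.01757664 J. 0.01757664 J = 0.01757664 joule ≈ 0.01758 joule (4 s.f.).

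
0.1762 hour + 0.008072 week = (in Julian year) 0.0001748. Check: 1 hour = 3600 s, so 0.1762 hour = 0.1762 * 3600 = 634.32 s. 1 week = 604800 s, so 0.008072 week = 0.008072 * 604800 = 4881.9456 s. Sum: 634.32 + 4881.9456 = 5516.2656 s. 1 Julian year = 31557600 s, so 5516.2656 s = 5516.2656 / 31557600 = 0.00017479991 Julian year ≈ 0.0001748 Julian year (4 s.f.).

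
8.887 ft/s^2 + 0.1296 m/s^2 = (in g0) 0.2894. Check: 1 ft/s^2 = 0.3048 m/s^2, so 8.887 ft/s^2 = 8.887 * 0.3048 = 2.7087576 m/s^2. 0.1296 m/s^2 is already in m/s^2. Sum: 2.7087576 + 0.1296 = 2.8383576 m/s^2. 1 g0 = 9.80665 m/s^2, so 2.8383576 m/s^2 = 2.8383576 / 9.80665 = 0.28943193 g0 ≈ 0.2894 g0 (4 s.f.).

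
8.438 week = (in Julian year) 0.1617. Check: 1 week = 604800 s, so 8.438 week = 8.438 * 604800 = 5103302.4 s. 1 Julian year = 31557600 s, so 5103302.4 s = 5103302.4 / 31557600 = 0.16171389 Julian year ≈ 0.1617 Julian year (4 s.f.).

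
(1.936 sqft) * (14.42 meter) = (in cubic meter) 2.594. Check: 1 sqft = 0.09290304 m^2, so 1.936 sqft = 1.936 * 0.09290304 = 0.17986029 m^2. 14.42 meter = 14.42 m. Combine: 0.17986029 m^2 * 14.42 m = 2.5935853 m^3. 2.5935853 m^3 = 2.5935853 cubic meter ≈ 2.594 cubic meter (4 s.f.).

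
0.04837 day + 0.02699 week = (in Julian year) 1 day = 86400 s, so 0.04837 day = 0.04837 * 86400 = 4179.168 s. 1 week = 604800 s, so 0.02699 week = 0.02699 * 604800 = 16323.552 s. Sum: 4179.168 + 16323.552 = 20502.72 s. 1 Julian year = 31557600 s, so 20502.72 s = 20502.72 / 31557600 = 0.00064969199 Julian year ≈ 0.0006497 Julian year (4 s.f.). Final answer: 0.0006497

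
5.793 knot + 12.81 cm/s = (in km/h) 11.19. Check: 1 knot = 0.51444444 m/s, so 5.793 knot = 5.793 * 0.51444444 = 2.9801767 m/s. 1 cm/s = 0.01 m/s, so 12.81 cm/s = 12.81 * 0.01 = 0.1281 m/s. Sum: 2.9801767 + 0.1281 = 3.1082767 m/s. 1 km/h = 0.27777778 m/s, so 3.1082767 m/s = 3.1082767 / 0.27777778 = 11.189796 km/h ≈ 11.19 km/h (4 s.f.).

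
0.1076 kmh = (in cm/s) 2.989. Check: 1 kmh = 0.27777778 m/s, so 0.1076 kmh = 0.1076 * 0.27777778 = 0.029888889 m/s. 1 cm/s = 0.01 m/s, so 0.029888889 m/s = 0.029888889 / 0.01 = 2.9888889 cm/s ≈ 2.989 cm/s (4 s.f.).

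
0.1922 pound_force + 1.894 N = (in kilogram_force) 1 pound_force = 4.4482216 N, so 0.1922 pound_force = 0.1922 * 4.4482216 = 0.85494819 N. 1.894 N is already in N. Sum: 0.85494819 + 1.894 = 2.7489482 N. 1 kilogram_force = 9.80665 N, so 2.7489482 N = 2.7489482 / 9.80665 = 0.2803147 kilogram_force ≈ 0.2803 kilogram_force (4 s.f.). Final answer: 0.2803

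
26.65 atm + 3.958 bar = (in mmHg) 1 atm = 101325 Pa, so 26.65 atm = 26.65 * 101325 = 2700311.2 Pa. 1 bar = 100000 Pa, so 3.958 bar = 3.958 * 100000 = 395800 Pa. Sum: 2700311.2 + 395800 = 3096111.2 Pa. 1 mmHg = 133.32237 Pa, so 3096111.2 Pa = 3096111.2 / 133.32237 = 23222.744 mmHg ≈ 2.322e+04 mmHg (4 s.f.). Final answer: 2.322e+04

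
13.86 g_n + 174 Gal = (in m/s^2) 1 g_n = 9.80665 m/s^2, so 13.86 g_n = 13.86 * 9.80665 = 135.92017 m/s^2. 1 Gal = 0.01 m/s^2, so 174 Gal = 174 * 0.01 = 1.74 m/s^2. Sum: 135.92017 + 1.74 = 137.66017 m/s^2. Result: 137.66017 m/s^2 ≈ 137.7 m/s^2 (4 s.f.). Final answer: 137.7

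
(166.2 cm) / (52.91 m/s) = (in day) 1 cm = 0.01 m, so 166.2 cm = 166.2 * 0.01 = 1.662 m. 52.91 m/s is already in m/s. Combine: 1.662 m / 52.91 m/s = 0.031411831 s. 1 day = 86400 s, so 0.031411831 s = 0.031411831 / 86400 = 3.6356286e-07 day ≈ 3.636e-07 day (4 s.f.). Final answer: 3.636e-07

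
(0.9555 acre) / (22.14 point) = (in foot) 1.624e+06. Check: 1 acre = 4046.8564 m^2, so 0.9555 acre = 0.9555 * 4046.8564 = 3866.7713 m^2. 1 point = 0.00035277778 m, so 22.14 point = 22.14 * 0.00035277778 = 0.0078105 m. Combine: 3866.7713 m^2 / 0.0078105 m = 495073.47 m. 1 foot = 0.3048 m, so 495073.47 m = 495073.47 / 0.3048 = 1624256.8 foot ≈ 1.624e+06 foot (4 s.f.).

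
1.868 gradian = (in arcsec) 1 gradian = 0.015707963 rad, so 1.868 gradian = 1.868 * 0.015707963 = 0.029342475 rad. 1 arcsec = 4.8481368e-06 rad, so 0.029342475 rad = 0.029342475 / 4.8481368e-06 = 6052.32 arcsec ≈ 6052 arcsec (4 s.f.). Final answer: 6052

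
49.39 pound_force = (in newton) 219.7. Check: 1 pound_force = 4.4482216 N, so 49.39 pound_force = 49.39 * 4.4482216 = 219.69767 N. 219.69767 N = 219.69767 newton ≈ 219.7 newton (4 s.f.).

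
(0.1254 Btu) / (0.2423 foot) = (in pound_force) 402.7. Check: 1 Btu = 1055.0559 J, so 0.1254 Btu = 0.1254 * 1055.0559 = 132.304 J. 1 foot = 0.3048 m, so 0.2423 foot = 0.2423 * 0.3048 = 0.07385304 m. Combine: 132.304 J / 0.07385304 m = 1791.4497 N. 1 pound_force = 4.4482216 N, so 1791.4497 N = 1791.4497 / 4.4482216 = 402.73391 pound_force ≈ 402.7 pound_force (4 s.f.).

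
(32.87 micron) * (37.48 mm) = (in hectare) 1 micron = 1e-06 m, so 32.87 micron = 32.87 * 1e-06 = 3.287e-05 m. 1 mm = 0.001 m, so 37.48 mm = 37.48 * 0.001 = 0.03748 m. Combine: 3.287e-05 m * 0.03748 m = 1.2319676e-06 m^2. 1 hectare = 10000 m^2, so 1.2319676e-06 m^2 = 1.2319676e-06 / 10000 = 1.2319676e-10 hectare ≈ 1.232e-10 hectare (4 s.f.). Final answer: 1.232e-10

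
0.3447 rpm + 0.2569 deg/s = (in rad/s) 0.04058. Check: 1 rpm = 0.10471976 rad/s, so 0.3447 rpm = 0.3447 * 0.10471976 = 0.0360969 rad/s. 1 deg/s = 0.017453293 rad/s, so 0.2569 deg/s = 0.2569 * 0.017453293 = 0.0044837508 rad/s. Sum: 0.0360969 + 0.0044837508 = 0.04058065 rad/s. Result: 0.04058065 rad/s ≈ 0.04058 rad/s (4 s.f.).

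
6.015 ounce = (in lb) 1 ounce = 0.028349523 kg, so 6.015 ounce = 6.015 * 0.028349523 = 0.17052238 kg. 1 lb = 0.45359237 kg, so 0.17052238 kg = 0.17052238 / 0.45359237 = 0.3759375 lb ≈ 0.3759 lb (4 s.f.). Final answer: 0.3759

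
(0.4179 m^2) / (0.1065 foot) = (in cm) 1287. Check: 0.4179 m^2 is already in m^2. 1 foot = 0.3048 m, so 0.1065 foot = 0.1065 * 0.3048 = 0.0324612 m. Combine: 0.4179 m^2 / 0.0324612 m = 12.873831 m. 1 cm = 0.01 m, so 12.873831 m = 12.873831 / 0.01 = 1287.3831 cm ≈ 1287 cm (4 s.f.).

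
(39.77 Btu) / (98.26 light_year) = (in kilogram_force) 1 Btu = 1055.0559 J, so 39.77 Btu = 39.77 * 1055.0559 = 41959.571 J. 1 light_year = 9.4607305e+15 m, so 98.26 light_year = 98.26 * 9.4607305e+15 = 9.2961138e+17 m. Combine: 41959.571 J / 9.2961138e+17 m = 4.513668e-14 N. 1 kilogram_force = 9.80665 N, so 4.513668e-14 N = 4.513668e-14 / 9.80665 = 4.6026604e-15 kilogram_force ≈ 4.603e-15 kilogram_force (4 s.f.). Final answer: 4.603e-15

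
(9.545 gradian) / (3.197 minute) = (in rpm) 0.007464. Check: 1 gradian = 0.015707963 rad, so 9.545 gradian = 9.545 * 0.015707963 = 0.14993251 rad. 1 minute = 60 s, so 3.197 minute = 3.197 * 60 = 191.82 s. Combine: 0.14993251 rad / 191.82 s = 0.00078163127 rad/s. 1 rpm = 0.10471976 rad/s, so 0.00078163127 rad/s = 0.00078163127 / 0.10471976 = 0.0074640288 rpm ≈ 0.007464 rpm (4 s.f.).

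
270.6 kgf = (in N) 1 kgf = 9.80665 N, so 270.6 kgf = 270.6 * 9.80665 = 2653.6795 N. Result: 2653.6795 N ≈ 2654 N (4 s.f.). Final answer: 2654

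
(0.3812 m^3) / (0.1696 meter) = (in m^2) 2.248. Check: 0.3812 m^3 is already in m^3. 0.1696 meter = 0.1696 m. Combine: 0.3812 m^3 / 0.1696 m = 2.2476415 m^2. Result: 2.2476415 m^2 ≈ 2.248 m^2 (4 s.f.).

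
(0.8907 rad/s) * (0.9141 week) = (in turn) 0.8907 rad/s is already in rad/s. 1 week = 604800 s, so 0.9141 week = 0.9141 * 604800 = 552847.68 s. Combine: 0.8907 rad/s * 552847.68 s = 492421.43 rad. 1 turn = 6.2831853 rad, so 492421.43 rad = 492421.43 / 6.2831853 = 78371.304 turn ≈ 7.837e+04 turn (4 s.f.). Final answer: 7.837e+04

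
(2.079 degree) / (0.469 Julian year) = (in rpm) 2.341e-08. Check: 1 degree = 0.017453293 rad, so 2.079 degree = 2.079 * 0.017453293 = 0.036285395 rad. 1 Julian year = 31557600 s, so 0.469 Julian year = 0.469 * 31557600 = 14800514 s. Combine: 0.036285395 rad / 14800514 s = 2.4516307e-09 rad/s. 1 rpm = 0.10471976 rad/s, so 2.4516307e-09 rad/s = 2.4516307e-09 / 0.10471976 = 2.3411348e-08 rpm ≈ 2.341e-08 rpm (4 s.f.).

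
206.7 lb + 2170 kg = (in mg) 2.264e+09. Check: 1 lb = 0.45359237 kg, so 206.7 lb = 206.7 * 0.45359237 = 93.757543 kg. 2170 kg is already in kg. Sum: 93.757543 + 2170 = 2263.7575 kg. 1 mg = 1e-06 kg, so 2263.7575 kg = 2263.7575 / 1e-06 = 2.2637575e+09 mg ≈ 2.264e+09 mg (4 s.f.).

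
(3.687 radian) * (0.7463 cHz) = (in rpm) 0.2628. Check: 3.687 radian = 3.687 rad. 1 cHz = 0.01 Hz, so 0.7463 cHz = 0.7463 * 0.01 = 0.007463 Hz. Combine: 3.687 rad * 0.007463 Hz = 0.027516081 rad/s. 1 rpm = 0.10471976 rad/s, so 0.027516081 rad/s = 0.027516081 / 0.10471976 = 0.26275922 rpm ≈ 0.2628 rpm (4 s.f.).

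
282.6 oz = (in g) 1 oz = 0.028349523 kg, so 282.6 oz = 282.6 * 0.028349523 = 8.0115752 kg. 1 g = 0.001 kg, so 8.0115752 kg = 8.0115752 / 0.001 = 8011.5752 g ≈ 8012 g (4 s.f.). Final answer: 8012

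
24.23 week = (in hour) 1 week = 604800 s, so 24.23 week = 24.23 * 604800 = 14654304 s. 1 hour = 3600 s, so 14654304 s = 14654304 / 3600 = 4070.64 hour ≈ 4071 hour (4 s.f.). Final answer: 4071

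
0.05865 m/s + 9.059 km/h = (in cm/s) 257.5. Check: 0.05865 m/s is already in m/s. 1 km/h = 0.27777778 m/s, so 9.059 km/h = 9.059 * 0.27777778 = 2.5163889 m/s. Sum: 0.05865 + 2.5163889 = 2.5750389 m/s. 1 cm/s = 0.01 m/s, so 2.5750389 m/s = 2.5750389 / 0.01 = 257.50389 cm/s ≈ 257.5 cm/s (4 s.f.).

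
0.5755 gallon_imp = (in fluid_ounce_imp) 1 gallon_imp = 0.00454609 m^3, so 0.5755 gallon_imp = 0.5755 * 0.00454609 = 0.0026162748 m^3. 1 fluid_ounce_imp = 2.8413063e-05 m^3, so 0.0026162748 m^3 = 0.0026162748 / 2.8413063e-05 = 92.08 fluid_ounce_imp. Final answer: 92.08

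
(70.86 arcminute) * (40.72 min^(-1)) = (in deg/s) 0.8015. Check: 1 arcminute = 0.00029088821 rad, so 70.86 arcminute = 70.86 * 0.00029088821 = 0.020612338 rad. 1 min^(-1) = 0.016666667 Hz, so 40.72 min^(-1) = 40.72 * 0.016666667 = 0.67866667 Hz. Combine: 0.020612338 rad * 0.67866667 Hz = 0.013988907 rad/s. 1 deg/s = 0.017453293 rad/s, so 0.013988907 rad/s = 0.013988907 / 0.017453293 = 0.80150533 deg/s ≈ 0.8015 deg/s (4 s.f.).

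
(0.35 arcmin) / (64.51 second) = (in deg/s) 1 arcmin = 0.00029088821 rad, so 0.35 arcmin = 0.35 * 0.00029088821 = 0.00010181087 rad. 64.51 second = 64.51 s. Combine: 0.00010181087 rad / 64.51 s = 1.5782185e-06 rad/s. 1 deg/s = 0.017453293 rad/s, so 1.5782185e-06 rad/s = 1.5782185e-06 / 0.017453293 = 9.0425257e-05 deg/s ≈ 9.043e-05 deg/s (4 s.f.). Final answer: 9.043e-05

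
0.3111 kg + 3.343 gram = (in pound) 0.6932. Check: 0.3111 kg is already in kg. 1 gram = 0.001 kg, so 3.343 gram = 3.343 * 0.001 = 0.003343 kg. Sum: 0.3111 + 0.003343 = 0.314443 kg. 1 pound = 0.45359237 kg, so 0.314443 kg = 0.314443 / 0.45359237 = 0.69322815 pound ≈ 0.6932 pound (4 s.f.).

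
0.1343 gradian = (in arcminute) 7.252. Check: 1 gradian = 0.015707963 rad, so 0.1343 gradian = 0.1343 * 0.015707963 = 0.0021095795 rad. 1 arcminute = 0.00029088821 rad, so 0.0021095795 rad = 0.0021095795 / 0.00029088821 = 7.2522 arcminute ≈ 7.252 arcminute (4 s.f.).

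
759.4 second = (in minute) 759.4 second = 759.4 s. 1 minute = 60 s, so 759.4 s = 759.4 / 60 = 12.656667 minute ≈ 12.66 minute (4 s.f.). Final answer: 12.66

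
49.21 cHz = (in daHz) 0.04921. Check: 1 cHz = 0.01 Hz, so 49.21 cHz = 49.21 * 0.01 = 0.4921 Hz. 1 daHz = 10 Hz, so 0.4921 Hz = 0.4921 / 10 = 0.04921 daHz.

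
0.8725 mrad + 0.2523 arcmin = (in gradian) 1 mrad = 0.001 rad, so 0.8725 mrad = 0.8725 * 0.001 = 0.0008725 rad. 1 arcmin = 0.00029088821 rad, so 0.2523 arcmin = 0.2523 * 0.00029088821 = 7.3391095e-05 rad. Sum: 0.0008725 + 7.3391095e-05 = 0.0009458911 rad. 1 gradian = 0.015707963 rad, so 0.0009458911 rad = 0.0009458911 / 0.015707963 = 0.060217297 gradian ≈ 0.06022 gradian (4 s.f.). Final answer: 0.06022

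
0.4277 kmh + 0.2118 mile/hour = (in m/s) 1 kmh = 0.27777778 m/s, so 0.4277 kmh = 0.4277 * 0.27777778 = 0.11880556 m/s. 1 mile/hour = 0.44704 m/s, so 0.2118 mile/hour = 0.2118 * 0.44704 = 0.094683072 m/s. Sum: 0.11880556 + 0.094683072 = 0.21348863 m/s. Result: 0.21348863 m/s ≈ 0.2135 m/s (4 s.f.). Final answer: 0.2135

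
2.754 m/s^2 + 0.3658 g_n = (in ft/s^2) 2.754 m/s^2 is already in m/s^2. 1 g_n = 9.80665 m/s^2, so 0.3658 g_n = 0.3658 * 9.80665 = 3.5872726 m/s^2. Sum: 2.754 + 3.5872726 = 6.3412726 m/s^2. 1 ft/s^2 = 0.3048 m/s^2, so 6.3412726 m/s^2 = 6.3412726 / 0.3048 = 20.8047 ft/s^2 ≈ 20.8 ft/s^2 (4 s.f.). Final answer: 20.8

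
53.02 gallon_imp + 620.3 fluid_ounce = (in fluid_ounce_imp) 1 gallon_imp = 0.00454609 m^3, so 53.02 gallon_imp = 53.02 * 0.00454609 = 0.24103369 m^3. 1 fluid_ounce = 2.957353e-05 m^3, so 620.3 fluid_ounce = 620.3 * 2.957353e-05 = 0.01834446 m^3. Sum: 0.24103369 + 0.01834446 = 0.25937815 m^3. 1 fluid_ounce_imp = 2.8413063e-05 m^3, so 0.25937815 m^3 = 0.25937815 / 2.8413063e-05 = 9128.8347 fluid_ounce_imp ≈ 9129 fluid_ounce_imp (4 s.f.). Final answer: 9129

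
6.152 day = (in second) 5.315e+05. Check: 1 day = 86400 s, so 6.152 day = 6.152 * 86400 = 531532.8 s. 531532.8 s = 531532.8 second ≈ 5.315e+05 second (4 s.f.).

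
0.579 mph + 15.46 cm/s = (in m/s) 1 mph = 0.44704 m/s, so 0.579 mph = 0.579 * 0.44704 = 0.25883616 m/s. 1 cm/s = 0.01 m/s, so 15.46 cm/s = 15.46 * 0.01 = 0.1546 m/s. Sum: 0.25883616 + 0.1546 = 0.41343616 m/s. Result: 0.41343616 m/s ≈ 0.4134 m/s (4 s.f.). Final answer: 0.4134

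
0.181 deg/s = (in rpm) 1 deg/s = 0.017453293 rad/s, so 0.181 deg/s = 0.181 * 0.017453293 = 0.0031590459 rad/s. 1 rpm = 0.10471976 rad/s, so 0.0031590459 rad/s = 0.0031590459 / 0.10471976 = 0.030166667 rpm ≈ 0.03017 rpm (4 s.f.). Final answer: 0.03017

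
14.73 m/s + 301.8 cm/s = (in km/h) 63.89. Check: 14.73 m/s is already in m/s. 1 cm/s = 0.01 m/s, so 301.8 cm/s = 301.8 * 0.01 = 3.018 m/s. Sum: 14.73 + 3.018 = 17.748 m/s. 1 km/h = 0.27777778 m/s, so 17.748 m/s = 17.748 / 0.27777778 = 63.8928 km/h ≈ 63.89 km/h (4 s.f.).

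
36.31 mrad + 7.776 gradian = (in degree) 9.079. Check: 1 mrad = 0.001 rad, so 36.31 mrad = 36.31 * 0.001 = 0.03631 rad. 1 gradian = 0.015707963 rad, so 7.776 gradian = 7.776 * 0.015707963 = 0.12214512 rad. Sum: 0.03631 + 0.12214512 = 0.15845512 rad. 1 degree = 0.017453293 rad, so 0.15845512 rad = 0.15845512 / 0.017453293 = 9.0788098 degree ≈ 9.079 degree (4 s.f.).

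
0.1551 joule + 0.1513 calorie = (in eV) 4.919e+18. Check: 0.1551 joule = 0.1551 J. 1 calorie = 4.184 J, so 0.1513 calorie = 0.1513 * 4.184 = 0.6330392 J. Sum: 0.1551 + 0.6330392 = 0.7881392 J. 1 eV = 1.6021766e-19 J, so 0.7881392 J = 0.7881392 / 1.6021766e-19 = 4.919178e+18 eV ≈ 4.919e+18 eV (4 s.f.).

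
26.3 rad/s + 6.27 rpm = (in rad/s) 26.3 rad/s is already in rad/s. 1 rpm = 0.10471976 rad/s, so 6.27 rpm = 6.27 * 0.10471976 = 0.65659286 rad/s. Sum: 26.3 + 0.65659286 = 26.956593 rad/s. Result: 26.956593 rad/s ≈ 26.96 rad/s (4 s.f.). Final answer: 26.96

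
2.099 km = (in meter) 2099. Check: 1 km = 1000 m, so 2.099 km = 2.099 * 1000 = 2099 m. 2099 m = 2099 meter.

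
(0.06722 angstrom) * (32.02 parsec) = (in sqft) 1 angstrom = 1e-10 m, so 0.06722 angstrom = 0.06722 * 1e-10 = 6.722e-12 m. 1 parsec = 3.0856776e+16 m, so 32.02 parsec = 32.02 * 3.0856776e+16 = 9.8803396e+17 m. Combine: 6.722e-12 m * 9.8803396e+17 m = 6641564.3 m^2. 1 sqft = 0.09290304 m^2, so 6641564.3 m^2 = 6641564.3 / 0.09290304 = 71489203 sqft ≈ 7.149e+07 sqft (4 s.f.). Final answer: 7.149e+07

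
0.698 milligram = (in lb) 1 milligram = 1e-06 kg, so 0.698 milligram = 0.698 * 1e-06 = 6.98e-07 kg. 1 lb = 0.45359237 kg, so 6.98e-07 kg = 6.98e-07 / 0.45359237 = 1.5388266e-06 lb ≈ 1.539e-06 lb (4 s.f.). Final answer: 1.539e-06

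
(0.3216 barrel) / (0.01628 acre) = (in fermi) 7.761e+11. Check: 1 barrel = 0.15898729 m^3, so 0.3216 barrel = 0.3216 * 0.15898729 = 0.051130314 m^3. 1 acre = 4046.8564 m^2, so 0.01628 acre = 0.01628 * 4046.8564 = 65.882823 m^2. Combine: 0.051130314 m^3 / 65.882823 m^2 = 0.00077607959 m. 1 fermi = 1e-15 m, so 0.00077607959 m = 0.00077607959 / 1e-15 = 7.7607959e+11 fermi ≈ 7.761e+11 fermi (4 s.f.).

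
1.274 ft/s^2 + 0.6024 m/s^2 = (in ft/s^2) 3.25. Check: 1 ft/s^2 = 0.3048 m/s^2, so 1.274 ft/s^2 = 1.274 * 0.3048 = 0.3883152 m/s^2. 0.6024 m/s^2 is already in m/s^2. Sum: 0.3883152 + 0.6024 = 0.9907152 m/s^2. 1 ft/s^2 = 0.3048 m/s^2, so 0.9907152 m/s^2 = 0.9907152 / 0.3048 = 3.250378 ft/s^2 ≈ 3.25 ft/s^2 (4 s.f.).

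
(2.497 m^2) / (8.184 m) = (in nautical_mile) 2.497 m^2 is already in m^2. 8.184 m is already in m. Combine: 2.497 m^2 / 8.184 m = 0.30510753 m. 1 nautical_mile = 1852 m, so 0.30510753 m = 0.30510753 / 1852 = 0.00016474488 nautical_mile ≈ 0.0001647 nautical_mile (4 s.f.). Final answer: 0.0001647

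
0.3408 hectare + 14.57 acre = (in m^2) 1 hectare = 10000 m^2, so 0.3408 hectare = 0.3408 * 10000 = 3408 m^2. 1 acre = 4046.8564 m^2, so 14.57 acre = 14.57 * 4046.8564 = 58962.698 m^2. Sum: 3408 + 58962.698 = 62370.698 m^2. Result: 62370.698 m^2 ≈ 6.237e+04 m^2 (4 s.f.). Final answer: 6.237e+04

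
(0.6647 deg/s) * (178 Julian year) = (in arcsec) 1.344e+13. Check: 1 deg/s = 0.017453293 rad/s, so 0.6647 deg/s = 0.6647 * 0.017453293 = 0.011601204 rad/s. 1 Julian year = 31557600 s, so 178 Julian year = 178 * 31557600 = 5.6172528e+09 s. Combine: 0.011601204 rad/s * 5.6172528e+09 s = 65166893 rad. 1 arcsec = 4.8481368e-06 rad, so 65166893 rad = 65166893 / 4.8481368e-06 = 1.3441637e+13 arcsec ≈ 1.344e+13 arcsec (4 s.f.).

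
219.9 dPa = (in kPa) 1 dPa = 0.1 Pa, so 219.9 dPa = 219.9 * 0.1 = 21.99 Pa. 1 kPa = 1000 Pa, so 21.99 Pa = 21.99 / 1000 = 0.02199 kPa. Final answer: 0.02199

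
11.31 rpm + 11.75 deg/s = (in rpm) 1 rpm = 0.10471976 rad/s, so 11.31 rpm = 11.31 * 0.10471976 = 1.1843804 rad/s. 1 deg/s = 0.017453293 rad/s, so 11.75 deg/s = 11.75 * 0.017453293 = 0.20507619 rad/s. Sum: 1.1843804 + 0.20507619 = 1.3894566 rad/s. 1 rpm = 0.10471976 rad/s, so 1.3894566 rad/s = 1.3894566 / 0.10471976 = 13.268333 rpm ≈ 13.27 rpm (4 s.f.). Final answer: 13.27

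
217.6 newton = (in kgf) 217.6 newton = 217.6 N. 1 kgf = 9.80665 N, so 217.6 N = 217.6 / 9.80665 = 22.189025 kgf ≈ 22.19 kgf (4 s.f.). Final answer: 22.19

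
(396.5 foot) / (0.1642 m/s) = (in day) 0.008519. Check: 1 foot = 0.3048 m, so 396.5 foot = 396.5 * 0.3048 = 120.8532 m. 0.1642 m/s is already in m/s. Combine: 120.8532 m / 0.1642 m/s = 736.01218 s. 1 day = 86400 s, so 736.01218 s = 736.01218 / 86400 = 0.0085186595 day ≈ 0.008519 day (4 s.f.).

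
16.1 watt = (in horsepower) 0.02159. Check: 16.1 watt = 16.1 W. 1 horsepower = 745.69987 W, so 16.1 W = 16.1 / 745.69987 = 0.021590456 horsepower ≈ 0.02159 horsepower (4 s.f.).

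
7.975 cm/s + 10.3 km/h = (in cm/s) 1 cm/s = 0.01 m/s, so 7.975 cm/s = 7.975 * 0.01 = 0.07975 m/s. 1 km/h = 0.27777778 m/s, so 10.3 km/h = 10.3 * 0.27777778 = 2.8611111 m/s. Sum: 0.07975 + 2.8611111 = 2.9408611 m/s. 1 cm/s = 0.01 m/s, so 2.9408611 m/s = 2.9408611 / 0.01 = 294.08611 cm/s ≈ 294.1 cm/s (4 s.f.). Final answer: 294.1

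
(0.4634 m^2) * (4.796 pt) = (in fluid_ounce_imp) 27.59. Check: 0.4634 m^2 is already in m^2. 1 pt = 0.00035277778 m, so 4.796 pt = 4.796 * 0.00035277778 = 0.0016919222 m. Combine: 0.4634 m^2 * 0.0016919222 m = 0.00078403676 m^3. 1 fluid_ounce_imp = 2.8413063e-05 m^3, so 0.00078403676 m^3 = 0.00078403676 / 2.8413063e-05 = 27.594236 fluid_ounce_imp ≈ 27.59 fluid_ounce_imp (4 s.f.).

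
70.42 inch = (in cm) 178.9. Check: 1 inch = 0.0254 m, so 70.42 inch = 70.42 * 0.0254 = 1.788668 m. 1 cm = 0.01 m, so 1.788668 m = 1.788668 / 0.01 = 178.8668 cm ≈ 178.9 cm (4 s.f.).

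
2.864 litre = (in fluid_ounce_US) 1 litre = 0.001 m^3, so 2.864 litre = 2.864 * 0.001 = 0.002864 m^3. 1 fluid_ounce_US = 2.957353e-05 m^3, so 0.002864 m^3 = 0.002864 / 2.957353e-05 = 96.843361 fluid_ounce_US ≈ 96.84 fluid_ounce_US (4 s.f.). Final answer: 96.84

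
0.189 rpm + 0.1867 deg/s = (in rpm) 0.2201. Check: 1 rpm = 0.10471976 rad/s, so 0.189 rpm = 0.189 * 0.10471976 = 0.019792034 rad/s. 1 deg/s = 0.017453293 rad/s, so 0.1867 deg/s = 0.1867 * 0.017453293 = 0.0032585297 rad/s. Sum: 0.019792034 + 0.0032585297 = 0.023050563 rad/s. 1 rpm = 0.10471976 rad/s, so 0.023050563 rad/s = 0.023050563 / 0.10471976 = 0.22011667 rpm ≈ 0.2201 rpm (4 s.f.).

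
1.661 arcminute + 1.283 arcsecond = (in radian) 0.0004894. Check: 1 arcminute = 0.00029088821 rad, so 1.661 arcminute = 1.661 * 0.00029088821 = 0.00048316531 rad. 1 arcsecond = 4.8481368e-06 rad, so 1.283 arcsecond = 1.283 * 4.8481368e-06 = 6.2201595e-06 rad. Sum: 0.00048316531 + 6.2201595e-06 = 0.00048938547 rad. 0.00048938547 rad = 0.00048938547 radian ≈ 0.0004894 radian (4 s.f.).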